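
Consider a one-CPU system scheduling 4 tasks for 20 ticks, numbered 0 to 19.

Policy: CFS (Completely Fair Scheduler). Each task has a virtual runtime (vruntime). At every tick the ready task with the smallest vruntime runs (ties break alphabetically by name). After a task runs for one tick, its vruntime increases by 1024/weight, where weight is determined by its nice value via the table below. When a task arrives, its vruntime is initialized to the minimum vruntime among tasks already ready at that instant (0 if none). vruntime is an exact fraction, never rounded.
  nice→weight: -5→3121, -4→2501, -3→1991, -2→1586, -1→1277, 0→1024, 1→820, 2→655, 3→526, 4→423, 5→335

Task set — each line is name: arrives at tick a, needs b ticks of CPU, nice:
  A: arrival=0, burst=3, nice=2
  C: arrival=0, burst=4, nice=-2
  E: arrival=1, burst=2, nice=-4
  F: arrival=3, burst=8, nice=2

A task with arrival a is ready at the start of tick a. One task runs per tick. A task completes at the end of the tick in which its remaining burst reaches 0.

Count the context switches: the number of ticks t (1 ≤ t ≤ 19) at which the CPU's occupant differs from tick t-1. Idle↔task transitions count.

t=0: vr[A=0 C=0] → run A
t=1: vr[A=1024/655 C=0 E=0] → run C
t=2: vr[A=1024/655 C=512/793 E=0] → run E
t=3: vr[A=1024/655 C=512/793 E=1024/2501 F=1024/2501] → run E
t=4: vr[A=1024/655 C=512/793 F=1024/2501] → run F
t=5: vr[A=1024/655 C=512/793 F=3231744/1638155] → run C
t=6: vr[A=1024/655 C=1024/793 F=3231744/1638155] → run C
t=7: vr[A=1024/655 C=1536/793 F=3231744/1638155] → run A
t=8: vr[A=2048/655 C=1536/793 F=3231744/1638155] → run C
t=9: vr[A=2048/655 F=3231744/1638155] → run F
t=10: vr[A=2048/655 F=5792768/1638155] → run A
t=11: vr[F=5792768/1638155] → run F
t=12: vr[F=8353792/1638155] → run F
t=13: vr[F=10914816/1638155] → run F
t=14: vr[F=2695168/327631] → run F
t=15: vr[F=16036864/1638155] → run F
t=16: vr[F=18597888/1638155] → run F
t=17: (idle)
t=18: (idle)
t=19: (idle)

context switches = 10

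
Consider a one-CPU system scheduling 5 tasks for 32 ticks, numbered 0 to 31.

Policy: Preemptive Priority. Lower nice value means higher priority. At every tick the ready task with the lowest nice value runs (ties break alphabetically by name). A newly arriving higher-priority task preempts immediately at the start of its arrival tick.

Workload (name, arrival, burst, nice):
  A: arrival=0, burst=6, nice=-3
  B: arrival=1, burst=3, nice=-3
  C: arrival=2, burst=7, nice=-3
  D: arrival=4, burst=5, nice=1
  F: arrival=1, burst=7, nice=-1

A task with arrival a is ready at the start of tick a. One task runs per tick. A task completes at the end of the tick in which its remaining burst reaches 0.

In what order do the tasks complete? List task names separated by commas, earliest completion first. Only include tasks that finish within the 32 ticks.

completion order = A, B, C, F, D

t=0: ready={A} → run A
t=1: ready={A,B,F} → run A
t=2: ready={A,B,C,F} → run A
t=3: ready={A,B,C,F} → run A
t=4: ready={A,B,C,D,F} → run A
t=5: ready={A,B,C,D,F} → run A
t=6: ready={B,C,D,F} → run B
t=7: ready={B,C,D,F} → run B
t=8: ready={B,C,D,F} → run B
t=9: ready={C,D,F} → run C
t=10: ready={C,D,F} → run C
t=11: ready={C,D,F} → run C
t=12: ready={C,D,F} → run C
t=13: ready={C,D,F} → run C
t=14: ready={C,D,F} → run C
t=15: ready={C,D,F} → run C
t=16: ready={D,F} → run F
t=17: ready={D,F} → run F
t=18: ready={D,F} → run F
t=19: ready={D,F} → run F
t=20: ready={D,F} → run F
t=21: ready={D,F} → run F
t=22: ready={D,F} → run F
t=23: ready={D} → run D
t=24: ready={D} → run D
t=25: ready={D} → run D
t=26: ready={D} → run D
t=27: ready={D} → run D
t=28: (idle)
t=29: (idle)
t=30: (idle)
t=31: (idle)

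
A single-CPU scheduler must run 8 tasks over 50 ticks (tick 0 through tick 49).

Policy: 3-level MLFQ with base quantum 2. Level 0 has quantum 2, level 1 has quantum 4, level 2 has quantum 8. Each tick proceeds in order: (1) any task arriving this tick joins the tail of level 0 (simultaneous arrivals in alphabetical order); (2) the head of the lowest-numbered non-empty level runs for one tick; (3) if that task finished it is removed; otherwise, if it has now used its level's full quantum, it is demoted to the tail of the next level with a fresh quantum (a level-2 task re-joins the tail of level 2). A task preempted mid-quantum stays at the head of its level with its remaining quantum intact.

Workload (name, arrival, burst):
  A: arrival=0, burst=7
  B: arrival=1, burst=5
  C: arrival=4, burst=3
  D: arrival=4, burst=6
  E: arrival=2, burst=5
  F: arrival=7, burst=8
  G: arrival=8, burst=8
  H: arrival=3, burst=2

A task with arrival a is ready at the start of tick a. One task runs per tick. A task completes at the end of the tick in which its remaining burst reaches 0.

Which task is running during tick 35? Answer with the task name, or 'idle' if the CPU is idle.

running at tick 35 = G

t=0: L0/L1/L2 = A/-/- → run A
t=1: L0/L1/L2 = AB/-/- → run A
t=2: L0/L1/L2 = BE/A/- → run B
t=3: L0/L1/L2 = BEH/A/- → run B
t=4: L0/L1/L2 = EHCD/AB/- → run E
t=5: L0/L1/L2 = EHCD/AB/- → run E
t=6: L0/L1/L2 = HCD/ABE/- → run H
t=7: L0/L1/L2 = HCDF/ABE/- → run H
t=8: L0/L1/L2 = CDFG/ABE/- → run C
t=9: L0/L1/L2 = CDFG/ABE/- → run C
t=10: L0/L1/L2 = DFG/ABEC/- → run D
t=11: L0/L1/L2 = DFG/ABEC/- → run D
t=12: L0/L1/L2 = FG/ABECD/- → run F
t=13: L0/L1/L2 = FG/ABECD/- → run F
t=14: L0/L1/L2 = G/ABECDF/- → run G
t=15: L0/L1/L2 = G/ABECDF/- → run G
t=16: L0/L1/L2 = -/ABECDFG/- → run A
t=17: L0/L1/L2 = -/ABECDFG/- → run A
t=18: L0/L1/L2 = -/ABECDFG/- → run A
t=19: L0/L1/L2 = -/ABECDFG/- → run A
t=20: L0/L1/L2 = -/BECDFG/A → run B
t=21: L0/L1/L2 = -/BECDFG/A → run B
t=22: L0/L1/L2 = -/BECDFG/A → run B
t=23: L0/L1/L2 = -/ECDFG/A → run E
t=24: L0/L1/L2 = -/ECDFG/A → run E
t=25: L0/L1/L2 = -/ECDFG/A → run E
t=26: L0/L1/L2 = -/CDFG/A → run C
t=27: L0/L1/L2 = -/DFG/A → run D
t=28: L0/L1/L2 = -/DFG/A → run D
t=29: L0/L1/L2 = -/DFG/A → run D
t=30: L0/L1/L2 = -/DFG/A → run D
t=31: L0/L1/L2 = -/FG/A → run F
t=32: L0/L1/L2 = -/FG/A → run F
t=33: L0/L1/L2 = -/FG/A → run F
t=34: L0/L1/L2 = -/FG/A → run F
t=35: L0/L1/L2 = -/G/AF → run G
t=36: L0/L1/L2 = -/G/AF → run G
t=37: L0/L1/L2 = -/G/AF → run G
t=38: L0/L1/L2 = -/G/AF → run G
t=39: L0/L1/L2 = -/-/AFG → run A
t=40: L0/L1/L2 = -/-/FG → run F
t=41: L0/L1/L2 = -/-/FG → run F
t=42: L0/L1/L2 = -/-/G → run G
t=43: L0/L1/L2 = -/-/G → run G
t=44: (idle)
t=45: (idle)
t=46: (idle)
t=47: (idle)
t=48: (idle)
t=49: (idle)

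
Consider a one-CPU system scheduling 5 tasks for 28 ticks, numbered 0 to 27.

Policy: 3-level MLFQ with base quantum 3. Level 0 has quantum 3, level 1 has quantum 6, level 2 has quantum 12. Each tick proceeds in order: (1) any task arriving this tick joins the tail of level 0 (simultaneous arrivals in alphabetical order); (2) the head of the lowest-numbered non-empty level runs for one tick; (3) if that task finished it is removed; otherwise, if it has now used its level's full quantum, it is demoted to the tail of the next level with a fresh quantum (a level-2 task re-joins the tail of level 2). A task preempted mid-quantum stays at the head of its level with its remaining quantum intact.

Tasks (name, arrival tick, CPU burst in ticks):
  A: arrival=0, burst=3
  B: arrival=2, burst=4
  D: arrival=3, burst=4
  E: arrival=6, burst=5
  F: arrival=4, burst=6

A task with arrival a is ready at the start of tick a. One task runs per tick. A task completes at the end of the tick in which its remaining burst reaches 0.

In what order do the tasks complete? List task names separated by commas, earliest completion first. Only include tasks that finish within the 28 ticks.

completion order = A, B, D, F, E

t=0: L0/L1/L2 = A/-/- → run A
t=1: L0/L1/L2 = A/-/- → run A
t=2: L0/L1/L2 = AB/-/- → run A
t=3: L0/L1/L2 = BD/-/- → run B
t=4: L0/L1/L2 = BDF/-/- → run B
t=5: L0/L1/L2 = BDF/-/- → run B
t=6: L0/L1/L2 = DFE/B/- → run D
t=7: L0/L1/L2 = DFE/B/- → run D
t=8: L0/L1/L2 = DFE/B/- → run D
t=9: L0/L1/L2 = FE/BD/- → run F
t=10: L0/L1/L2 = FE/BD/- → run F
t=11: L0/L1/L2 = FE/BD/- → run F
t=12: L0/L1/L2 = E/BDF/- → run E
t=13: L0/L1/L2 = E/BDF/- → run E
t=14: L0/L1/L2 = E/BDF/- → run E
t=15: L0/L1/L2 = -/BDFE/- → run B
t=16: L0/L1/L2 = -/DFE/- → run D
t=17: L0/L1/L2 = -/FE/- → run F
t=18: L0/L1/L2 = -/FE/- → run F
t=19: L0/L1/L2 = -/FE/- → run F
t=20: L0/L1/L2 = -/E/- → run E
t=21: L0/L1/L2 = -/E/- → run E
t=22: (idle)
t=23: (idle)
t=24: (idle)
t=25: (idle)
t=26: (idle)
t=27: (idle)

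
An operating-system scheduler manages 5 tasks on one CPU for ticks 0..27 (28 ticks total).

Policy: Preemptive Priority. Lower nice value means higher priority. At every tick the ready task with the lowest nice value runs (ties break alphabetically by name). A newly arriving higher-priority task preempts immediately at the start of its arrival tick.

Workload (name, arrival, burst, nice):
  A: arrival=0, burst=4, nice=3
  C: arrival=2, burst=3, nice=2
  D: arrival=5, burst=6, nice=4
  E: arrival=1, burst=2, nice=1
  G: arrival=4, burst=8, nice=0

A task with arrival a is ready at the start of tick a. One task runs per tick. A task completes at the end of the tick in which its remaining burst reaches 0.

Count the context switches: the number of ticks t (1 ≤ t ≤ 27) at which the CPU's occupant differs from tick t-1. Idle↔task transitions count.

t=0: ready={A} → run A
t=1: ready={A,E} → run E
t=2: ready={A,C,E} → run E
t=3: ready={A,C} → run C
t=4: ready={A,C,G} → run G
t=5: ready={A,C,D,G} → run G
t=6: ready={A,C,D,G} → run G
t=7: ready={A,C,D,G} → run G
t=8: ready={A,C,D,G} → run G
t=9: ready={A,C,D,G} → run G
t=10: ready={A,C,D,G} → run G
t=11: ready={A,C,D,G} → run G
t=12: ready={A,C,D} → run C
t=13: ready={A,C,D} → run C
t=14: ready={A,D} → run A
t=15: ready={A,D} → run A
t=16: ready={A,D} → run A
t=17: ready={D} → run D
t=18: ready={D} → run D
t=19: ready={D} → run D
t=20: ready={D} → run D
t=21: ready={D} → run D
t=22: ready={D} → run D
t=23: (idle)
t=24: (idle)
t=25: (idle)
t=26: (idle)
t=27: (idle)

context switches = 7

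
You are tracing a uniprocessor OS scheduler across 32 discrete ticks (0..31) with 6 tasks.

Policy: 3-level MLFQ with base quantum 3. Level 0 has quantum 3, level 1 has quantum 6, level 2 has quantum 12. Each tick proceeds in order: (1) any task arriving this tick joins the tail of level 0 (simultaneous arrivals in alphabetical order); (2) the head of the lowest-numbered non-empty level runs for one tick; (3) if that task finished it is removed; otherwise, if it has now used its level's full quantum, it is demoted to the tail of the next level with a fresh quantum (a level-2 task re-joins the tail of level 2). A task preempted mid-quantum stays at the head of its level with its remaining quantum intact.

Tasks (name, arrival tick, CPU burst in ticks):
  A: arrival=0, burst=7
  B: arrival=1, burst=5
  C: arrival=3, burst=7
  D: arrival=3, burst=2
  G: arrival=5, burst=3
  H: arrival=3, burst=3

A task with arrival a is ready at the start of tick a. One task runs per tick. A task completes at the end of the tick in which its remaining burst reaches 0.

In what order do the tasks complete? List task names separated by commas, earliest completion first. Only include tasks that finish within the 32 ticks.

completion order = D, H, G, A, B, C

t=0: L0/L1/L2 = A/-/- → run A
t=1: L0/L1/L2 = AB/-/- → run A
t=2: L0/L1/L2 = AB/-/- → run A
t=3: L0/L1/L2 = BCDH/A/- → run B
t=4: L0/L1/L2 = BCDH/A/- → run B
t=5: L0/L1/L2 = BCDHG/A/- → run B
t=6: L0/L1/L2 = CDHG/AB/- → run C
t=7: L0/L1/L2 = CDHG/AB/- → run C
t=8: L0/L1/L2 = CDHG/AB/- → run C
t=9: L0/L1/L2 = DHG/ABC/- → run D
t=10: L0/L1/L2 = DHG/ABC/- → run D
t=11: L0/L1/L2 = HG/ABC/- → run H
t=12: L0/L1/L2 = HG/ABC/- → run H
t=13: L0/L1/L2 = HG/ABC/- → run H
t=14: L0/L1/L2 = G/ABC/- → run G
t=15: L0/L1/L2 = G/ABC/- → run G
t=16: L0/L1/L2 = G/ABC/- → run G
t=17: L0/L1/L2 = -/ABC/- → run A
t=18: L0/L1/L2 = -/ABC/- → run A
t=19: L0/L1/L2 = -/ABC/- → run A
t=20: L0/L1/L2 = -/ABC/- → run A
t=21: L0/L1/L2 = -/BC/- → run B
t=22: L0/L1/L2 = -/BC/- → run B
t=23: L0/L1/L2 = -/C/- → run C
t=24: L0/L1/L2 = -/C/- → run C
t=25: L0/L1/L2 = -/C/- → run C
t=26: L0/L1/L2 = -/C/- → run C
t=27: (idle)
t=28: (idle)
t=29: (idle)
t=30: (idle)
t=31: (idle)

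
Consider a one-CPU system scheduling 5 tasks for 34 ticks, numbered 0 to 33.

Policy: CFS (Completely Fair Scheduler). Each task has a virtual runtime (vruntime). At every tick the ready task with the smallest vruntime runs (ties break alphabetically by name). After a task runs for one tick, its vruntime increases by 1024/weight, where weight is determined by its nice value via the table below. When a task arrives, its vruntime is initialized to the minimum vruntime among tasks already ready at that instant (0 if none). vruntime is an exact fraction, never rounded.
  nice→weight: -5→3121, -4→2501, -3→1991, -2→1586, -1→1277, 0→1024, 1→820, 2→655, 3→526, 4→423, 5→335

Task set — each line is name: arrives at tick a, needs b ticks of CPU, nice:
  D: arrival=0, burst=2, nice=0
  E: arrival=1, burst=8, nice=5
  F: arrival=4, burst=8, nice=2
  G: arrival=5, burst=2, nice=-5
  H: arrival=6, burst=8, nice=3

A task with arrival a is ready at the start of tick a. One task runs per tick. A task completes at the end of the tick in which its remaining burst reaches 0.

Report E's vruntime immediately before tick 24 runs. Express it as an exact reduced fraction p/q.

t=0: vr[D=0] → run D
t=1: vr[D=1 E=1] → run D
t=2: vr[E=1] → run E
t=3: vr[E=1359/335] → run E
t=4: vr[E=2383/335 F=2383/335] → run E
t=5: vr[E=3407/335 F=2383/335 G=2383/335] → run F
t=6: vr[E=3407/335 F=380781/43885 G=2383/335 H=2383/335] → run G
t=7: vr[E=3407/335 F=380781/43885 G=7780383/1045535 H=2383/335] → run H
t=8: vr[E=3407/335 F=380781/43885 G=7780383/1045535 H=798249/88105] → run G
t=9: vr[E=3407/335 F=380781/43885 H=798249/88105] → run F
t=10: vr[E=3407/335 F=449389/43885 H=798249/88105] → run H
t=11: vr[E=3407/335 F=449389/43885 H=969769/88105] → run E
t=12: vr[E=4431/335 F=449389/43885 H=969769/88105] → run F
t=13: vr[E=4431/335 F=517997/43885 H=969769/88105] → run H
t=14: vr[E=4431/335 F=517997/43885 H=1141289/88105] → run F
t=15: vr[E=4431/335 F=117321/8777 H=1141289/88105] → run H
t=16: vr[E=4431/335 F=117321/8777 H=1312809/88105] → run E
t=17: vr[E=1091/67 F=117321/8777 H=1312809/88105] → run F
t=18: vr[E=1091/67 F=655213/43885 H=1312809/88105] → run H
t=19: vr[E=1091/67 F=655213/43885 H=1484329/88105] → run F
t=20: vr[E=1091/67 F=723821/43885 H=1484329/88105] → run E
t=21: vr[E=6479/335 F=723821/43885 H=1484329/88105] → run F
t=22: vr[E=6479/335 F=792429/43885 H=1484329/88105] → run H
t=23: vr[E=6479/335 F=792429/43885 H=1655849/88105] → run F
t=24: vr[E=6479/335 H=1655849/88105] → run H
t=25: vr[E=6479/335 H=1827369/88105] → run E
t=26: vr[E=7503/335 H=1827369/88105] → run H
t=27: vr[E=7503/335] → run E
t=28: (idle)
t=29: (idle)
t=30: (idle)
t=31: (idle)
t=32: (idle)
t=33: (idle)

vruntime(E, start of tick 24) = 6479/335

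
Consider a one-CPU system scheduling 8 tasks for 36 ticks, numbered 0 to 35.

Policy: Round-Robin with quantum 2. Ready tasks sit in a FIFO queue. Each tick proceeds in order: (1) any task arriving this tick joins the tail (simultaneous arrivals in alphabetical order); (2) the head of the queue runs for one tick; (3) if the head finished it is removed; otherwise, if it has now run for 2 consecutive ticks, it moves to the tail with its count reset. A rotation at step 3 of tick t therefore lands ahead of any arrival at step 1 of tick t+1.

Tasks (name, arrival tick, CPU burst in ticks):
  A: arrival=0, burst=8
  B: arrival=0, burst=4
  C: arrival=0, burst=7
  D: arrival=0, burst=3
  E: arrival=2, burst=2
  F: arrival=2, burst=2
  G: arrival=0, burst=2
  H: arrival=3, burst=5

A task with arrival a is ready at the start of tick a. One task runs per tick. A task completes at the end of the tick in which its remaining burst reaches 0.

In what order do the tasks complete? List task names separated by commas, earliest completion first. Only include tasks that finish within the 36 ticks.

t=0: queue=[A,B,C,D,G] q_used=0 → run A
t=1: queue=[A,B,C,D,G] q_used=1 → run A
t=2: queue=[B,C,D,G,A,E,F] q_used=0 → run B
t=3: queue=[B,C,D,G,A,E,F,H] q_used=1 → run B
t=4: queue=[C,D,G,A,E,F,H,B] q_used=0 → run C
t=5: queue=[C,D,G,A,E,F,H,B] q_used=1 → run C
t=6: queue=[D,G,A,E,F,H,B,C] q_used=0 → run D
t=7: queue=[D,G,A,E,F,H,B,C] q_used=1 → run D
t=8: queue=[G,A,E,F,H,B,C,D] q_used=0 → run G
t=9: queue=[G,A,E,F,H,B,C,D] q_used=1 → run G
t=10: queue=[A,E,F,H,B,C,D] q_used=0 → run A
t=11: queue=[A,E,F,H,B,C,D] q_used=1 → run A
t=12: queue=[E,F,H,B,C,D,A] q_used=0 → run E
t=13: queue=[E,F,H,B,C,D,A] q_used=1 → run E
t=14: queue=[F,H,B,C,D,A] q_used=0 → run F
t=15: queue=[F,H,B,C,D,A] q_used=1 → run F
t=16: queue=[H,B,C,D,A] q_used=0 → run H
t=17: queue=[H,B,C,D,A] q_used=1 → run H
t=18: queue=[B,C,D,A,H] q_used=0 → run B
t=19: queue=[B,C,D,A,H] q_used=1 → run B
t=20: queue=[C,D,A,H] q_used=0 → run C
t=21: queue=[C,D,A,H] q_used=1 → run C
t=22: queue=[D,A,H,C] q_used=0 → run D
t=23: queue=[A,H,C] q_used=0 → run A
t=24: queue=[A,H,C] q_used=1 → run A
t=25: queue=[H,C,A] q_used=0 → run H
t=26: queue=[H,C,A] q_used=1 → run H
t=27: queue=[C,A,H] q_used=0 → run C
t=28: queue=[C,A,H] q_used=1 → run C
t=29: queue=[A,H,C] q_used=0 → run A
t=30: queue=[A,H,C] q_used=1 → run A
t=31: queue=[H,C] q_used=0 → run H
t=32: queue=[C] q_used=0 → run C
t=33: (idle)
t=34: (idle)
t=35: (idle)

completion order = G, E, F, B, D, A, H, C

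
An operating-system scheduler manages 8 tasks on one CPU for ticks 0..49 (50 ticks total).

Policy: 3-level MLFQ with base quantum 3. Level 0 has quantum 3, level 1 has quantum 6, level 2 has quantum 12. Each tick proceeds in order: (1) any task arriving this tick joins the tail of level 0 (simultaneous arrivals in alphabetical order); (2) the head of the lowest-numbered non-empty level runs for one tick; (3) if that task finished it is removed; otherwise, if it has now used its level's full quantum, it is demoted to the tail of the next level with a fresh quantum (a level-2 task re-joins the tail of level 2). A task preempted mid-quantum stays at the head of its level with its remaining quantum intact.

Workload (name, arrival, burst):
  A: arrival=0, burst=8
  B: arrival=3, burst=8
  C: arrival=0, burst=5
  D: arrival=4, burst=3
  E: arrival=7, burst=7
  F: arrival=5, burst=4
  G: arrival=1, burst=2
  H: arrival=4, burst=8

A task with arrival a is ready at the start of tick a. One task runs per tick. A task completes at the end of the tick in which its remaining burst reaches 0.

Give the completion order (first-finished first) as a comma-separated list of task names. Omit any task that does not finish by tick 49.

t=0: L0/L1/L2 = AC/-/- → run A
t=1: L0/L1/L2 = ACG/-/- → run A
t=2: L0/L1/L2 = ACG/-/- → run A
t=3: L0/L1/L2 = CGB/A/- → run C
t=4: L0/L1/L2 = CGBDH/A/- → run C
t=5: L0/L1/L2 = CGBDHF/A/- → run C
t=6: L0/L1/L2 = GBDHF/AC/- → run G
t=7: L0/L1/L2 = GBDHFE/AC/- → run G
t=8: L0/L1/L2 = BDHFE/AC/- → run B
t=9: L0/L1/L2 = BDHFE/AC/- → run B
t=10: L0/L1/L2 = BDHFE/AC/- → run B
t=11: L0/L1/L2 = DHFE/ACB/- → run D
t=12: L0/L1/L2 = DHFE/ACB/- → run D
t=13: L0/L1/L2 = DHFE/ACB/- → run D
t=14: L0/L1/L2 = HFE/ACB/- → run H
t=15: L0/L1/L2 = HFE/ACB/- → run H
t=16: L0/L1/L2 = HFE/ACB/- → run H
t=17: L0/L1/L2 = FE/ACBH/- → run F
t=18: L0/L1/L2 = FE/ACBH/- → run F
t=19: L0/L1/L2 = FE/ACBH/- → run F
t=20: L0/L1/L2 = E/ACBHF/- → run E
t=21: L0/L1/L2 = E/ACBHF/- → run E
t=22: L0/L1/L2 = E/ACBHF/- → run E
t=23: L0/L1/L2 = -/ACBHFE/- → run A
t=24: L0/L1/L2 = -/ACBHFE/- → run A
t=25: L0/L1/L2 = -/ACBHFE/- → run A
t=26: L0/L1/L2 = -/ACBHFE/- → run A
t=27: L0/L1/L2 = -/ACBHFE/- → run A
t=28: L0/L1/L2 = -/CBHFE/- → run C
t=29: L0/L1/L2 = -/CBHFE/- → run C
t=30: L0/L1/L2 = -/BHFE/- → run B
t=31: L0/L1/L2 = -/BHFE/- → run B
t=32: L0/L1/L2 = -/BHFE/- → run B
t=33: L0/L1/L2 = -/BHFE/- → run B
t=34: L0/L1/L2 = -/BHFE/- → run B
t=35: L0/L1/L2 = -/HFE/- → run H
t=36: L0/L1/L2 = -/HFE/- → run H
t=37: L0/L1/L2 = -/HFE/- → run H
t=38: L0/L1/L2 = -/HFE/- → run H
t=39: L0/L1/L2 = -/HFE/- → run H
t=40: L0/L1/L2 = -/FE/- → run F
t=41: L0/L1/L2 = -/E/- → run E
t=42: L0/L1/L2 = -/E/- → run E
t=43: L0/L1/L2 = -/E/- → run E
t=44: L0/L1/L2 = -/E/- → run E
t=45: (idle)
t=46: (idle)
t=47: (idle)
t=48: (idle)
t=49: (idle)

completion order = G, D, A, C, B, H, F, E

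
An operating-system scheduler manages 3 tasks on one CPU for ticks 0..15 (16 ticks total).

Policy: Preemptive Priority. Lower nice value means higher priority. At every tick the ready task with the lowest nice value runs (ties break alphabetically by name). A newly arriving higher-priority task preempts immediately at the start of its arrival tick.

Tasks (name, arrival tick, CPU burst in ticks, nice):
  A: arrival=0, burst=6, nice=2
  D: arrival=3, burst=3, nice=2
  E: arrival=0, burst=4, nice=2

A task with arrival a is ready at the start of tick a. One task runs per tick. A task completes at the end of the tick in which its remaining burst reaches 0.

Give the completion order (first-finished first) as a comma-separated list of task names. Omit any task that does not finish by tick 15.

t=0: ready={A,E} → run A
t=1: ready={A,E} → run A
t=2: ready={A,E} → run A
t=3: ready={A,D,E} → run A
t=4: ready={A,D,E} → run A
t=5: ready={A,D,E} → run A
t=6: ready={D,E} → run D
t=7: ready={D,E} → run D
t=8: ready={D,E} → run D
t=9: ready={E} → run E
t=10: ready={E} → run E
t=11: ready={E} → run E
t=12: ready={E} → run E
t=13: (idle)
t=14: (idle)
t=15: (idle)

completion order = A, D, E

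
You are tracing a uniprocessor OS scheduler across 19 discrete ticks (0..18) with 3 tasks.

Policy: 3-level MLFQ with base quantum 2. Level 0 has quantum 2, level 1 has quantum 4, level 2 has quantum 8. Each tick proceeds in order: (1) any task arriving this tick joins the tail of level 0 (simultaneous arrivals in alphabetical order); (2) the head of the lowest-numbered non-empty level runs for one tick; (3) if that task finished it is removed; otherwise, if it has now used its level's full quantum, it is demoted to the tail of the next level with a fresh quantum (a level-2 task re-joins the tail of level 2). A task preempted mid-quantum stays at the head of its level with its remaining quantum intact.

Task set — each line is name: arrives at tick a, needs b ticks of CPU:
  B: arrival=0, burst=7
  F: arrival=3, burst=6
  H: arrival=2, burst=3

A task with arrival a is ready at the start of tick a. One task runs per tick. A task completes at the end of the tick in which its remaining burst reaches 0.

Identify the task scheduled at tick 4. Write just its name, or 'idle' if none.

t=0: L0/L1/L2 = B/-/- → run B
t=1: L0/L1/L2 = B/-/- → run B
t=2: L0/L1/L2 = H/B/- → run H
t=3: L0/L1/L2 = HF/B/- → run H
t=4: L0/L1/L2 = F/BH/- → run F
t=5: L0/L1/L2 = F/BH/- → run F
t=6: L0/L1/L2 = -/BHF/- → run B
t=7: L0/L1/L2 = -/BHF/- → run B
t=8: L0/L1/L2 = -/BHF/- → run B
t=9: L0/L1/L2 = -/BHF/- → run B
t=10: L0/L1/L2 = -/HF/B → run H
t=11: L0/L1/L2 = -/F/B → run F
t=12: L0/L1/L2 = -/F/B → run F
t=13: L0/L1/L2 = -/F/B → run F
t=14: L0/L1/L2 = -/F/B → run F
t=15: L0/L1/L2 = -/-/B → run B
t=16: (idle)
t=17: (idle)
t=18: (idle)

running at tick 4 = F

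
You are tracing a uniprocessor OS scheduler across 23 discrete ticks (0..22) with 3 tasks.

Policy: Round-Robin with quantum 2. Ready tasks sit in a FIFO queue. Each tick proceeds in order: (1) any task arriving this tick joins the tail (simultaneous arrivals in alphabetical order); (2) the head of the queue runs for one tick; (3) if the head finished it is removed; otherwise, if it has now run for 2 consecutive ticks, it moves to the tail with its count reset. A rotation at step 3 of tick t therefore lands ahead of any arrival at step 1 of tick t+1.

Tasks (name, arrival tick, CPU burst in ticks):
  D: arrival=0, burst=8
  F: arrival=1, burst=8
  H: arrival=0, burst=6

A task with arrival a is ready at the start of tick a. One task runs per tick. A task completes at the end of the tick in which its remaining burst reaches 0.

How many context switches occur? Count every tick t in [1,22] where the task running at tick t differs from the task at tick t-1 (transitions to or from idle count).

context switches = 11

t=0: queue=[D,H] q_used=0 → run D
t=1: queue=[D,H,F] q_used=1 → run D
t=2: queue=[H,F,D] q_used=0 → run H
t=3: queue=[H,F,D] q_used=1 → run H
t=4: queue=[F,D,H] q_used=0 → run F
t=5: queue=[F,D,H] q_used=1 → run F
t=6: queue=[D,H,F] q_used=0 → run D
t=7: queue=[D,H,F] q_used=1 → run D
t=8: queue=[H,F,D] q_used=0 → run H
t=9: queue=[H,F,D] q_used=1 → run H
t=10: queue=[F,D,H] q_used=0 → run F
t=11: queue=[F,D,H] q_used=1 → run F
t=12: queue=[D,H,F] q_used=0 → run D
t=13: queue=[D,H,F] q_used=1 → run D
t=14: queue=[H,F,D] q_used=0 → run H
t=15: queue=[H,F,D] q_used=1 → run H
t=16: queue=[F,D] q_used=0 → run F
t=17: queue=[F,D] q_used=1 → run F
t=18: queue=[D,F] q_used=0 → run D
t=19: queue=[D,F] q_used=1 → run D
t=20: queue=[F] q_used=0 → run F
t=21: queue=[F] q_used=1 → run F
t=22: (idle)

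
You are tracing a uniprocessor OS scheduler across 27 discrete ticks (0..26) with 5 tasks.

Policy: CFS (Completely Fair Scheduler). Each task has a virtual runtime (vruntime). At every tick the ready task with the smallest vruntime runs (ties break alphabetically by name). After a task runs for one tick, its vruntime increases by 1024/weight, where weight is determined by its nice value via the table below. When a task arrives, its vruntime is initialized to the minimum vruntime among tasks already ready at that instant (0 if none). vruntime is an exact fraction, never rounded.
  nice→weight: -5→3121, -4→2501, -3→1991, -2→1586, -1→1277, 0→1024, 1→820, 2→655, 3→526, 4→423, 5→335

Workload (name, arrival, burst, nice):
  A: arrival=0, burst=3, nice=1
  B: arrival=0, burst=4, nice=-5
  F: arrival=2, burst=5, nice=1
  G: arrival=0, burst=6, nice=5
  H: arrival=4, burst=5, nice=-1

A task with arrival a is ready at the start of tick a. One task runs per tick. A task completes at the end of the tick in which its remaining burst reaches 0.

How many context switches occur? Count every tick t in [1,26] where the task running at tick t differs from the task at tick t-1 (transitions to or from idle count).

context switches = 18

t=0: vr[A=0 B=0 G=0] → run A
t=1: vr[A=256/205 B=0 G=0] → run B
t=2: vr[A=256/205 B=1024/3121 F=0 G=0] → run F
t=3: vr[A=256/205 B=1024/3121 F=256/205 G=0] → run G
t=4: vr[A=256/205 B=1024/3121 F=256/205 G=1024/335 H=1024/3121] → run B
t=5: vr[A=256/205 B=2048/3121 F=256/205 G=1024/335 H=1024/3121] → run H
t=6: vr[A=256/205 B=2048/3121 F=256/205 G=1024/335 H=4503552/3985517] → run B
t=7: vr[A=256/205 B=3072/3121 F=256/205 G=1024/335 H=4503552/3985517] → run B
t=8: vr[A=256/205 F=256/205 G=1024/335 H=4503552/3985517] → run H
t=9: vr[A=256/205 F=256/205 G=1024/335 H=7699456/3985517] → run A
t=10: vr[A=512/205 F=256/205 G=1024/335 H=7699456/3985517] → run F
t=11: vr[A=512/205 F=512/205 G=1024/335 H=7699456/3985517] → run H
t=12: vr[A=512/205 F=512/205 G=1024/335 H=10895360/3985517] → run A
t=13: vr[F=512/205 G=1024/335 H=10895360/3985517] → run F
t=14: vr[F=768/205 G=1024/335 H=10895360/3985517] → run H
t=15: vr[F=768/205 G=1024/335 H=14091264/3985517] → run G
t=16: vr[F=768/205 G=2048/335 H=14091264/3985517] → run H
t=17: vr[F=768/205 G=2048/335] → run F
t=18: vr[F=1024/205 G=2048/335] → run F
t=19: vr[G=2048/335] → run G
t=20: vr[G=3072/335] → run G
t=21: vr[G=4096/335] → run G
t=22: vr[G=1024/67] → run G
t=23: (idle)
t=24: (idle)
t=25: (idle)
t=26: (idle)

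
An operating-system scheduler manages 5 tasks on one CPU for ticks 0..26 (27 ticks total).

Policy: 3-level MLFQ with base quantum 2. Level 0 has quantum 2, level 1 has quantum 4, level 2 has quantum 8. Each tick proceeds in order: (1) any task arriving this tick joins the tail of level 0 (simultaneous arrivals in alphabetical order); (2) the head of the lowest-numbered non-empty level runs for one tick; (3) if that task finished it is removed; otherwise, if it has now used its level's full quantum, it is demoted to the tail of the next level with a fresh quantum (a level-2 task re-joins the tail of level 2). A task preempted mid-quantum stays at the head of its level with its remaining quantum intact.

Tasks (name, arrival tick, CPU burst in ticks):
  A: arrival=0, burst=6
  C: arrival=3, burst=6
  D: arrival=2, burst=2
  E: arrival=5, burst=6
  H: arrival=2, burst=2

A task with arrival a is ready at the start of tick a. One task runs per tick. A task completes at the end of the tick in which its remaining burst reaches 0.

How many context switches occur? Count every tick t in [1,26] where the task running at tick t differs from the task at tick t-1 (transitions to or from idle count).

t=0: L0/L1/L2 = A/-/- → run A
t=1: L0/L1/L2 = A/-/- → run A
t=2: L0/L1/L2 = DH/A/- → run D
t=3: L0/L1/L2 = DHC/A/- → run D
t=4: L0/L1/L2 = HC/A/- → run H
t=5: L0/L1/L2 = HCE/A/- → run H
t=6: L0/L1/L2 = CE/A/- → run C
t=7: L0/L1/L2 = CE/A/- → run C
t=8: L0/L1/L2 = E/AC/- → run E
t=9: L0/L1/L2 = E/AC/- → run E
t=10: L0/L1/L2 = -/ACE/- → run A
t=11: L0/L1/L2 = -/ACE/- → run A
t=12: L0/L1/L2 = -/ACE/- → run A
t=13: L0/L1/L2 = -/ACE/- → run A
t=14: L0/L1/L2 = -/CE/- → run C
t=15: L0/L1/L2 = -/CE/- → run C
t=16: L0/L1/L2 = -/CE/- → run C
t=17: L0/L1/L2 = -/CE/- → run C
t=18: L0/L1/L2 = -/E/- → run E
t=19: L0/L1/L2 = -/E/- → run E
t=20: L0/L1/L2 = -/E/- → run E
t=21: L0/L1/L2 = -/E/- → run E
t=22: (idle)
t=23: (idle)
t=24: (idle)
t=25: (idle)
t=26: (idle)

context switches = 8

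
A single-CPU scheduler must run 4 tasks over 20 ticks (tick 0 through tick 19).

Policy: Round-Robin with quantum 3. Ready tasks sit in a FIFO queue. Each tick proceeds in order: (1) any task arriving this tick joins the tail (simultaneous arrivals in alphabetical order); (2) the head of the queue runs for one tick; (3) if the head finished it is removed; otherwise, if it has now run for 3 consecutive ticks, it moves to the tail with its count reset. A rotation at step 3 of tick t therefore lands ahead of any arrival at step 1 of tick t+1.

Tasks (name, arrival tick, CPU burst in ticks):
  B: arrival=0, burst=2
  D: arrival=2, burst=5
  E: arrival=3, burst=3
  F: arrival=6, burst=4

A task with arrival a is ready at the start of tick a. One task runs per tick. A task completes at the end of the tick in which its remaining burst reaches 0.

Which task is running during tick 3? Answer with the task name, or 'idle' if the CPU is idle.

running at tick 3 = D

t=0: queue=[B] q_used=0 → run B
t=1: queue=[B] q_used=1 → run B
t=2: queue=[D] q_used=0 → run D
t=3: queue=[D,E] q_used=1 → run D
t=4: queue=[D,E] q_used=2 → run D
t=5: queue=[E,D] q_used=0 → run E
t=6: queue=[E,D,F] q_used=1 → run E
t=7: queue=[E,D,F] q_used=2 → run E
t=8: queue=[D,F] q_used=0 → run D
t=9: queue=[D,F] q_used=1 → run D
t=10: queue=[F] q_used=0 → run F
t=11: queue=[F] q_used=1 → run F
t=12: queue=[F] q_used=2 → run F
t=13: queue=[F] q_used=0 → run F
t=14: (idle)
t=15: (idle)
t=16: (idle)
t=17: (idle)
t=18: (idle)
t=19: (idle)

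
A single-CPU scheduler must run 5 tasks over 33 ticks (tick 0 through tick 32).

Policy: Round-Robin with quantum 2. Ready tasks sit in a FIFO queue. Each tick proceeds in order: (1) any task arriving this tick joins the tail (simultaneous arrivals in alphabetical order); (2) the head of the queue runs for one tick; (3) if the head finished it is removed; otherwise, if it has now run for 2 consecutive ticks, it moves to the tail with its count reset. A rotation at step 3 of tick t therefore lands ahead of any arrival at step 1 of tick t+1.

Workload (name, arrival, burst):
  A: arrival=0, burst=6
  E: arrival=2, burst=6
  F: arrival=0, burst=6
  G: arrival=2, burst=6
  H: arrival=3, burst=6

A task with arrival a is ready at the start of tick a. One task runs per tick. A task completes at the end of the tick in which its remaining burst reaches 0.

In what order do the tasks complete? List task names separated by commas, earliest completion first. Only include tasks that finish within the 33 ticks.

t=0: queue=[A,F] q_used=0 → run A
t=1: queue=[A,F] q_used=1 → run A
t=2: queue=[F,A,E,G] q_used=0 → run F
t=3: queue=[F,A,E,G,H] q_used=1 → run F
t=4: queue=[A,E,G,H,F] q_used=0 → run A
t=5: queue=[A,E,G,H,F] q_used=1 → run A
t=6: queue=[E,G,H,F,A] q_used=0 → run E
t=7: queue=[E,G,H,F,A] q_used=1 → run E
t=8: queue=[G,H,F,A,E] q_used=0 → run G
t=9: queue=[G,H,F,A,E] q_used=1 → run G
t=10: queue=[H,F,A,E,G] q_used=0 → run H
t=11: queue=[H,F,A,E,G] q_used=1 → run H
t=12: queue=[F,A,E,G,H] q_used=0 → run F
t=13: queue=[F,A,E,G,H] q_used=1 → run F
t=14: queue=[A,E,G,H,F] q_used=0 → run A
t=15: queue=[A,E,G,H,F] q_used=1 → run A
t=16: queue=[E,G,H,F] q_used=0 → run E
t=17: queue=[E,G,H,F] q_used=1 → run E
t=18: queue=[G,H,F,E] q_used=0 → run G
t=19: queue=[G,H,F,E] q_used=1 → run G
t=20: queue=[H,F,E,G] q_used=0 → run H
t=21: queue=[H,F,E,G] q_used=1 → run H
t=22: queue=[F,E,G,H] q_used=0 → run F
t=23: queue=[F,E,G,H] q_used=1 → run F
t=24: queue=[E,G,H] q_used=0 → run E
t=25: queue=[E,G,H] q_used=1 → run E
t=26: queue=[G,H] q_used=0 → run G
t=27: queue=[G,H] q_used=1 → run G
t=28: queue=[H] q_used=0 → run H
t=29: queue=[H] q_used=1 → run H
t=30: (idle)
t=31: (idle)
t=32: (idle)

completion order = A, F, E, G, H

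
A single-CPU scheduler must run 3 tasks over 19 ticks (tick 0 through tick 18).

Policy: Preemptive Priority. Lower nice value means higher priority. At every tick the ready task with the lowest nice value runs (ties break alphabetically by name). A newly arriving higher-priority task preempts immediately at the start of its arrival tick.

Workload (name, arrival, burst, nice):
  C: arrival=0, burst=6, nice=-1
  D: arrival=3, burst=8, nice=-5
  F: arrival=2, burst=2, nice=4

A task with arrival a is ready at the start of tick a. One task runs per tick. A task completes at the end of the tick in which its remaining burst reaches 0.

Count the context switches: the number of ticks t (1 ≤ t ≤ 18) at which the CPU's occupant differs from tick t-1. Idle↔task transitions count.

t=0: ready={C} → run C
t=1: ready={C} → run C
t=2: ready={C,F} → run C
t=3: ready={C,D,F} → run D
t=4: ready={C,D,F} → run D
t=5: ready={C,D,F} → run D
t=6: ready={C,D,F} → run D
t=7: ready={C,D,F} → run D
t=8: ready={C,D,F} → run D
t=9: ready={C,D,F} → run D
t=10: ready={C,D,F} → run D
t=11: ready={C,F} → run C
t=12: ready={C,F} → run C
t=13: ready={C,F} → run C
t=14: ready={F} → run F
t=15: ready={F} → run F
t=16: (idle)
t=17: (idle)
t=18: (idle)

context switches = 4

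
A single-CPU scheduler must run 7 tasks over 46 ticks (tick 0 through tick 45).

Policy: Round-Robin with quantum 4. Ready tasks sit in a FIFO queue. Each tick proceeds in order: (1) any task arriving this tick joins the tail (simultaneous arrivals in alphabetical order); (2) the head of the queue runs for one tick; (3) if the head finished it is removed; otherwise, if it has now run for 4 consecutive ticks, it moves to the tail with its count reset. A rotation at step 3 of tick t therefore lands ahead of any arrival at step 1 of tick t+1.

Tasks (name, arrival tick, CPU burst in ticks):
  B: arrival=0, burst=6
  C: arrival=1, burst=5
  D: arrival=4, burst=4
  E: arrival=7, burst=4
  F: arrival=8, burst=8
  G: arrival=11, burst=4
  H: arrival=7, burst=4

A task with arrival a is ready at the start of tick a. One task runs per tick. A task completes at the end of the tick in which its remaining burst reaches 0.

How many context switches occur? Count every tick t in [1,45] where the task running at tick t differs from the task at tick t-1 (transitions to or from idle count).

t=0: queue=[B] q_used=0 → run B
t=1: queue=[B,C] q_used=1 → run B
t=2: queue=[B,C] q_used=2 → run B
t=3: queue=[B,C] q_used=3 → run B
t=4: queue=[C,B,D] q_used=0 → run C
t=5: queue=[C,B,D] q_used=1 → run C
t=6: queue=[C,B,D] q_used=2 → run C
t=7: queue=[C,B,D,E,H] q_used=3 → run C
t=8: queue=[B,D,E,H,C,F] q_used=0 → run B
t=9: queue=[B,D,E,H,C,F] q_used=1 → run B
t=10: queue=[D,E,H,C,F] q_used=0 → run D
t=11: queue=[D,E,H,C,F,G] q_used=1 → run D
t=12: queue=[D,E,H,C,F,G] q_used=2 → run D
t=13: queue=[D,E,H,C,F,G] q_used=3 → run D
t=14: queue=[E,H,C,F,G] q_used=0 → run E
t=15: queue=[E,H,C,F,G] q_used=1 → run E
t=16: queue=[E,H,C,F,G] q_used=2 → run E
t=17: queue=[E,H,C,F,G] q_used=3 → run E
t=18: queue=[H,C,F,G] q_used=0 → run H
t=19: queue=[H,C,F,G] q_used=1 → run H
t=20: queue=[H,C,F,G] q_used=2 → run H
t=21: queue=[H,C,F,G] q_used=3 → run H
t=22: queue=[C,F,G] q_used=0 → run C
t=23: queue=[F,G] q_used=0 → run F
t=24: queue=[F,G] q_used=1 → run F
t=25: queue=[F,G] q_used=2 → run F
t=26: queue=[F,G] q_used=3 → run F
t=27: queue=[G,F] q_used=0 → run G
t=28: queue=[G,F] q_used=1 → run G
t=29: queue=[G,F] q_used=2 → run G
t=30: queue=[G,F] q_used=3 → run G
t=31: queue=[F] q_used=0 → run F
t=32: queue=[F] q_used=1 → run F
t=33: queue=[F] q_used=2 → run F
t=34: queue=[F] q_used=3 → run F
t=35: (idle)
t=36: (idle)
t=37: (idle)
t=38: (idle)
t=39: (idle)
t=40: (idle)
t=41: (idle)
t=42: (idle)
t=43: (idle)
t=44: (idle)
t=45: (idle)

context switches = 10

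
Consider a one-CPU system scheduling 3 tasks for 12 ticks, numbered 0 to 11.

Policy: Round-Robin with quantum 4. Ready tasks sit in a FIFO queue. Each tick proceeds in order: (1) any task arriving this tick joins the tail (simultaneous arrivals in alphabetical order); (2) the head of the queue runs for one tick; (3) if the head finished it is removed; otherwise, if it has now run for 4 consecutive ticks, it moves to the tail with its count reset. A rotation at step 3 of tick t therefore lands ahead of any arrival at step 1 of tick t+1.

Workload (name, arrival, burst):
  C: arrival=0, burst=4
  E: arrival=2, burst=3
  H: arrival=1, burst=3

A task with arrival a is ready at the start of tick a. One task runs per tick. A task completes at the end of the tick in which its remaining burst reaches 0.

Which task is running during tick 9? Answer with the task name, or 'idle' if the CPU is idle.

t=0: queue=[C] q_used=0 → run C
t=1: queue=[C,H] q_used=1 → run C
t=2: queue=[C,H,E] q_used=2 → run C
t=3: queue=[C,H,E] q_used=3 → run C
t=4: queue=[H,E] q_used=0 → run H
t=5: queue=[H,E] q_used=1 → run H
t=6: queue=[H,E] q_used=2 → run H
t=7: queue=[E] q_used=0 → run E
t=8: queue=[E] q_used=1 → run E
t=9: queue=[E] q_used=2 → run E
t=10: (idle)
t=11: (idle)

running at tick 9 = E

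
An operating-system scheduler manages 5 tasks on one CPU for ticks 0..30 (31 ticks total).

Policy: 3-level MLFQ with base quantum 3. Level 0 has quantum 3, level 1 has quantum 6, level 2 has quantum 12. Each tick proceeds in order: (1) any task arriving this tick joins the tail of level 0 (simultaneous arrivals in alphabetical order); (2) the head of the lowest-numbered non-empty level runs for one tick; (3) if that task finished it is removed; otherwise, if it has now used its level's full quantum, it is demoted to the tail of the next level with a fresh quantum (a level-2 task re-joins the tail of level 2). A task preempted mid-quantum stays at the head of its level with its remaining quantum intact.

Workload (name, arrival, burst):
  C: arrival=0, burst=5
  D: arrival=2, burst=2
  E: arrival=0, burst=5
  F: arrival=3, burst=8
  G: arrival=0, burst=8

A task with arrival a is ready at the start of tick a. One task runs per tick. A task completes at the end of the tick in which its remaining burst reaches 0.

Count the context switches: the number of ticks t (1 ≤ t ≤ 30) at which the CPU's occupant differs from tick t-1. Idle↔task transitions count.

context switches = 9

t=0: L0/L1/L2 = CEG/-/- → run C
t=1: L0/L1/L2 = CEG/-/- → run C
t=2: L0/L1/L2 = CEGD/-/- → run C
t=3: L0/L1/L2 = EGDF/C/- → run E
t=4: L0/L1/L2 = EGDF/C/- → run E
t=5: L0/L1/L2 = EGDF/C/- → run E
t=6: L0/L1/L2 = GDF/CE/- → run G
t=7: L0/L1/L2 = GDF/CE/- → run G
t=8: L0/L1/L2 = GDF/CE/- → run G
t=9: L0/L1/L2 = DF/CEG/- → run D
t=10: L0/L1/L2 = DF/CEG/- → run D
t=11: L0/L1/L2 = F/CEG/- → run F
t=12: L0/L1/L2 = F/CEG/- → run F
t=13: L0/L1/L2 = F/CEG/- → run F
t=14: L0/L1/L2 = -/CEGF/- → run C
t=15: L0/L1/L2 = -/CEGF/- → run C
t=16: L0/L1/L2 = -/EGF/- → run E
t=17: L0/L1/L2 = -/EGF/- → run E
t=18: L0/L1/L2 = -/GF/- → run G
t=19: L0/L1/L2 = -/GF/- → run G
t=20: L0/L1/L2 = -/GF/- → run G
t=21: L0/L1/L2 = -/GF/- → run G
t=22: L0/L1/L2 = -/GF/- → run G
t=23: L0/L1/L2 = -/F/- → run F
t=24: L0/L1/L2 = -/F/- → run F
t=25: L0/L1/L2 = -/F/- → run F
t=26: L0/L1/L2 = -/F/- → run F
t=27: L0/L1/L2 = -/F/- → run F
t=28: (idle)
t=29: (idle)
t=30: (idle)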